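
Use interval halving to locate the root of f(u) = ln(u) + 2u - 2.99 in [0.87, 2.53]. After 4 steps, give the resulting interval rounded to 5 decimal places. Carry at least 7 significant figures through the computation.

[1.28500, 1.38875]

f(0.870000) = -1.389262, f(2.530000) = 2.998219 (opposite signs)
step 1: m = 1.700000, f(m) = 0.940628 > 0 → root in [0.870000, 1.700000]
step 2: m = 1.285000, f(m) = -0.169241 < 0 → root in [1.285000, 1.700000]
step 3: m = 1.492500, f(m) = 0.395453 > 0 → root in [1.285000, 1.492500]
step 4: m = 1.388750, f(m) = 0.115904 > 0 → root in [1.285000, 1.388750]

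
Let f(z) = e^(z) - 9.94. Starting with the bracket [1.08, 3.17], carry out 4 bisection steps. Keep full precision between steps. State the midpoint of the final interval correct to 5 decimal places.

2.32094

f(1.080000) = -6.995320, f(3.170000) = 13.867484 (opposite signs)
step 1: m = 2.125000, f(m) = -1.567103 < 0 → root in [2.125000, 3.170000]
step 2: m = 2.647500, f(m) = 4.178698 > 0 → root in [2.125000, 2.647500]
step 3: m = 2.386250, f(m) = 0.932645 > 0 → root in [2.125000, 2.386250]
step 4: m = 2.255625, f(m) = -0.398745 < 0 → root in [2.255625, 2.386250]
Midpoint of [2.255625, 2.386250] = 2.320938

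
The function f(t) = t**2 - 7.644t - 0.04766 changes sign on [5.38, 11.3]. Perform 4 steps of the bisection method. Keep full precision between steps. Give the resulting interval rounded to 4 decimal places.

f(5.380000) = -12.227980, f(11.300000) = 41.265140 (opposite signs)
step 1: m = 8.340000, f(m) = 5.756980 > 0 → root in [5.380000, 8.340000]
step 2: m = 6.860000, f(m) = -5.425900 < 0 → root in [6.860000, 8.340000]
step 3: m = 7.600000, f(m) = -0.382060 < 0 → root in [7.600000, 8.340000]
step 4: m = 7.970000, f(m) = 2.550560 > 0 → root in [7.600000, 7.970000]

[7.6000, 7.9700]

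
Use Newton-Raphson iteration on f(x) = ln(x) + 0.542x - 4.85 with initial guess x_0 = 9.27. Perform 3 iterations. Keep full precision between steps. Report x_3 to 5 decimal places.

5.72808

f'(x) = 1/x + 0.542
x_0 = 9.270000: f = 2.401123, f' = 0.649875 → x_1 = 9.270000 - (2.401123)/(0.649875) = 5.575253
x_1 = 5.575253: f = -0.109875, f' = 0.721364 → x_2 = 5.575253 - (-0.109875)/(0.721364) = 5.727569
x_2 = 5.727569: f = -0.000367, f' = 0.716594 → x_3 = 5.727569 - (-0.000367)/(0.716594) = 5.728080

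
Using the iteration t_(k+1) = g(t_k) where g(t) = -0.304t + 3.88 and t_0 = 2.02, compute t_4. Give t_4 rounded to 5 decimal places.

2.96730

t_1 = g(2.020000) = 3.265920
t_2 = g(3.265920) = 2.887160
t_3 = g(2.887160) = 3.002303
t_4 = g(3.002303) = 2.967300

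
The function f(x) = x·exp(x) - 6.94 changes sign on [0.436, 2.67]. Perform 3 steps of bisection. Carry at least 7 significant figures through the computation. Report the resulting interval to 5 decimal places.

f(0.436000) = -6.265722, f(2.670000) = 31.614718 (opposite signs)
step 1: m = 1.553000, f(m) = 0.398897 > 0 → root in [0.436000, 1.553000]
step 2: m = 0.994500, f(m) = -4.251496 < 0 → root in [0.994500, 1.553000]
step 3: m = 1.273750, f(m) = -2.387323 < 0 → root in [1.273750, 1.553000]

[1.27375, 1.55300]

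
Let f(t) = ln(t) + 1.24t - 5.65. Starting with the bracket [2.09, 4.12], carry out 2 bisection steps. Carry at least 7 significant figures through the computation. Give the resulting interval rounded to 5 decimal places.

f(2.090000) = -2.321236, f(4.120000) = 0.874653 (opposite signs)
step 1: m = 3.105000, f(m) = -0.666786 < 0 → root in [3.105000, 4.120000]
step 2: m = 3.612500, f(m) = 0.113900 > 0 → root in [3.105000, 3.612500]

[3.10500, 3.61250]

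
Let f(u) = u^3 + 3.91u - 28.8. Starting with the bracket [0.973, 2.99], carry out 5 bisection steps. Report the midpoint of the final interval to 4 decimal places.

f(0.973000) = -24.074403, f(2.990000) = 9.621799 (opposite signs)
step 1: m = 1.981500, f(m) = -13.272288 < 0 → root in [1.981500, 2.990000]
step 2: m = 2.485750, f(m) = -3.721385 < 0 → root in [2.485750, 2.990000]
step 3: m = 2.737875, f(m) = 2.428091 > 0 → root in [2.485750, 2.737875]
step 4: m = 2.611813, f(m) = -0.771166 < 0 → root in [2.611813, 2.737875]
step 5: m = 2.674844, f(m) = 0.796582 > 0 → root in [2.611813, 2.674844]
Midpoint of [2.611813, 2.674844] = 2.643328

2.6433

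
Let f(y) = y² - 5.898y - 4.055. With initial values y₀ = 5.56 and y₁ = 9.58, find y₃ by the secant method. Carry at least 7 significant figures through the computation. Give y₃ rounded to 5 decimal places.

f(y_0) = -5.934280, f(y_1) = 31.218560
y_2 = 9.580000 - (31.218560)·(9.580000 - 5.560000)/(31.218560 - (-5.934280)) = 6.202099; f(y_2) = -2.168947
y_3 = 6.202099 - (-2.168947)·(6.202099 - 9.580000)/(-2.168947 - (31.218560)) = 6.421537; f(y_3) = -0.693087

6.42154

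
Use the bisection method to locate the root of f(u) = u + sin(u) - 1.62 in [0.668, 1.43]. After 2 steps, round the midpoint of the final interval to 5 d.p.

f(0.668000) = -0.332583, f(1.430000) = 0.800105 (opposite signs)
step 1: m = 1.049000, f(m) = 0.295925 > 0 → root in [0.668000, 1.049000]
step 2: m = 0.858500, f(m) = -0.004637 < 0 → root in [0.858500, 1.049000]
Midpoint of [0.858500, 1.049000] = 0.953750

0.95375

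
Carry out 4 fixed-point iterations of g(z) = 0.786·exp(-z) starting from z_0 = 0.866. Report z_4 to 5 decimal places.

z_1 = g(0.866000) = 0.330616
z_2 = g(0.330616) = 0.564726
z_3 = g(0.564726) = 0.446853
z_4 = g(0.446853) = 0.502755

0.50276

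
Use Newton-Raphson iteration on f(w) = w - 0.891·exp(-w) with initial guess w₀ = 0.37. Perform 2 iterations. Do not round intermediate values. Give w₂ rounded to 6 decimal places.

0.526356

f'(w) = 1 + 0.891·exp(-w)
w_0 = 0.370000: f = -0.245444, f' = 1.615444 → w_1 = 0.370000 - (-0.245444)/(1.615444) = 0.521936
w_1 = 0.521936: f = -0.006757, f' = 1.528693 → w_2 = 0.521936 - (-0.006757)/(1.528693) = 0.526356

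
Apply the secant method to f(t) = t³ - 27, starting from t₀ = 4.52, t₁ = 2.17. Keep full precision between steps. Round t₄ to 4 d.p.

2.9841

f(t_0) = 65.345408, f(t_1) = -16.781687
t_2 = 2.170000 - (-16.781687)·(2.170000 - 4.520000)/(-16.781687 - (65.345408)) = 2.650194; f(t_2) = -8.386281
t_3 = 2.650194 - (-8.386281)·(2.650194 - 2.170000)/(-8.386281 - (-16.781687)) = 3.129867; f(t_3) = 3.660379
t_4 = 3.129867 - (3.660379)·(3.129867 - 2.650194)/(3.660379 - (-8.386281)) = 2.984118; f(t_4) = -0.426543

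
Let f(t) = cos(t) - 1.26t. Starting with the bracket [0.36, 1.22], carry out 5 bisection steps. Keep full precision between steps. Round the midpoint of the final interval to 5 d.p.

0.64219

f(0.360000) = 0.482297, f(1.220000) = -1.193554 (opposite signs)
step 1: m = 0.790000, f(m) = -0.291555 < 0 → root in [0.360000, 0.790000]
step 2: m = 0.575000, f(m) = 0.114692 > 0 → root in [0.575000, 0.790000]
step 3: m = 0.682500, f(m) = -0.083952 < 0 → root in [0.575000, 0.682500]
step 4: m = 0.628750, f(m) = 0.016538 > 0 → root in [0.628750, 0.682500]
step 5: m = 0.655625, f(m) = -0.033420 < 0 → root in [0.628750, 0.655625]
Midpoint of [0.628750, 0.655625] = 0.642187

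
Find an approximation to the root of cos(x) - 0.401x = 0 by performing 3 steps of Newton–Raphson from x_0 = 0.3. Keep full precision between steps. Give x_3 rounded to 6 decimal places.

Newton update: x ← x − f(x)/f'(x).
f'(x) = -sin(x) - 0.401
x_0 = 0.300000: f = 0.835036, f' = -0.696520 → x_1 = 0.300000 - (0.835036)/(-0.696520) = 1.498869
x_1 = 1.498869: f = -0.529181, f' = -1.398414 → x_2 = 1.498869 - (-0.529181)/(-1.398414) = 1.120454
x_2 = 1.120454: f = -0.014028, f' = -1.301298 → x_3 = 1.120454 - (-0.014028)/(-1.301298) = 1.109674

1.109674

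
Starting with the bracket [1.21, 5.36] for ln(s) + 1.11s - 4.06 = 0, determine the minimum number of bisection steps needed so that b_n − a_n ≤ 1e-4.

16

Initial width b − a = 5.36 − 1.21 = 4.150000.
After n steps the width is (b−a)/2^n; need (b−a)/2^n ≤ 1e-4.
So n ≥ log₂(4.150000/1e-4) = log₂(41500.0000) ≈ 15.3408.
Hence n = 16.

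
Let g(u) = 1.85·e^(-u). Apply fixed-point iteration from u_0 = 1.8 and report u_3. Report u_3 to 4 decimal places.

0.4736

u_1 = g(1.800000) = 0.305803
u_2 = g(0.305803) = 1.362584
u_3 = g(1.362584) = 0.473597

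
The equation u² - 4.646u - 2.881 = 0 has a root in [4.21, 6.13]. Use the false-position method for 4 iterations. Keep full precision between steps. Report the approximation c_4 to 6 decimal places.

False-position update: c = (a·f(b) − b·f(a))/(f(b) − f(a)); replace the endpoint whose sign matches f(c).
f(4.210000) = -4.716560, f(6.130000) = 6.215920
step 1: c = 5.038339, f(c) = -0.904265 < 0 → new bracket [5.038339, 6.130000]
step 2: c = 5.176980, f(c) = -0.132128 < 0 → new bracket [5.176980, 6.130000]
step 3: c = 5.196816, f(c) = -0.018511 < 0 → new bracket [5.196816, 6.130000]
step 4: c = 5.199587, f(c) = -0.002578 < 0 → new bracket [5.199587, 6.130000]

5.199587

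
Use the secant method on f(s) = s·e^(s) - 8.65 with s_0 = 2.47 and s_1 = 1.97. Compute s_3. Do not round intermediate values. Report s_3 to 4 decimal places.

1.6802

f(s_0) = 20.551444, f(s_1) = 5.476233
s_2 = 1.970000 - (5.476233)·(1.970000 - 2.470000)/(5.476233 - (20.551444)) = 1.788370; f(s_2) = 2.043905
s_3 = 1.788370 - (2.043905)·(1.788370 - 1.970000)/(2.043905 - (5.476233)) = 1.680211; f(s_3) = 0.367170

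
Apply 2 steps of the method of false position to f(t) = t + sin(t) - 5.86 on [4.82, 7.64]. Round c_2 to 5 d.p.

f(4.820000) = -2.034216, f(7.640000) = 2.757193
step 1: c = 6.017245, f(c) = -0.105573 < 0 → new bracket [6.017245, 7.640000]
step 2: c = 6.077088, f(c) = 0.012447 > 0 → new bracket [6.017245, 6.077088]

6.07709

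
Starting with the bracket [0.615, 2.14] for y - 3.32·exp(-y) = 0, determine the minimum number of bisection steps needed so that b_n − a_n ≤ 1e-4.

Initial width b − a = 2.14 − 0.615 = 1.525000.
After n steps the width is (b−a)/2^n; need (b−a)/2^n ≤ 1e-4.
So n ≥ log₂(1.525000/1e-4) = log₂(15250.0000) ≈ 13.8965.
Hence n = 14.

14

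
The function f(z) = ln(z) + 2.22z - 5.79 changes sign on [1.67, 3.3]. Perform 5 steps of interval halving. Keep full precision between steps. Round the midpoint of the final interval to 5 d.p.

f(1.670000) = -1.569776, f(3.300000) = 2.729922 (opposite signs)
step 1: m = 2.485000, f(m) = 0.636973 > 0 → root in [1.670000, 2.485000]
step 2: m = 2.077500, f(m) = -0.446785 < 0 → root in [2.077500, 2.485000]
step 3: m = 2.281250, f(m) = 0.099099 > 0 → root in [2.077500, 2.281250]
step 4: m = 2.179375, f(m) = -0.172749 < 0 → root in [2.179375, 2.281250]
step 5: m = 2.230313, f(m) = -0.036565 < 0 → root in [2.230313, 2.281250]
Midpoint of [2.230313, 2.281250] = 2.255781

2.25578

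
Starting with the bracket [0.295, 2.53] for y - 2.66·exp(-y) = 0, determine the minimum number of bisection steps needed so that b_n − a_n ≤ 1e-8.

28

Initial width b − a = 2.53 − 0.295 = 2.235000.
After n steps the width is (b−a)/2^n; need (b−a)/2^n ≤ 1e-8.
So n ≥ log₂(2.235000/1e-8) = log₂(223500000.0000) ≈ 27.7357.
Hence n = 28.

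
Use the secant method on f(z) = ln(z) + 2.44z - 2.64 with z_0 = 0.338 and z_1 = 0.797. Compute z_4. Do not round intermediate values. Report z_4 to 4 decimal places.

1.0586

f(z_0) = -2.899989, f(z_1) = -0.922221
z_2 = 0.797000 - (-0.922221)·(0.797000 - 0.338000)/(-0.922221 - (-2.899989)) = 1.011029; f(z_2) = -0.162122
z_3 = 1.011029 - (-0.162122)·(1.011029 - 0.797000)/(-0.162122 - (-0.922221)) = 1.056679; f(z_3) = -0.006573
z_4 = 1.056679 - (-0.006573)·(1.056679 - 1.011029)/(-0.006573 - (-0.162122)) = 1.058608; f(z_4) = -0.000042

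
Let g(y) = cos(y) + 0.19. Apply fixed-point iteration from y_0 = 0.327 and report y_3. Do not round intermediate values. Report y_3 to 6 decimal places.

1.009471

y_1 = g(0.327000) = 1.137010
y_2 = g(1.137010) = 0.610309
y_3 = g(0.610309) = 1.009471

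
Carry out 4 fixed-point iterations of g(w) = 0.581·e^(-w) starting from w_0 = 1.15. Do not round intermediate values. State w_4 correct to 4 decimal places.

w_1 = g(1.150000) = 0.183966
w_2 = g(0.183966) = 0.483371
w_3 = g(0.483371) = 0.358303
w_4 = g(0.358303) = 0.406038

0.4060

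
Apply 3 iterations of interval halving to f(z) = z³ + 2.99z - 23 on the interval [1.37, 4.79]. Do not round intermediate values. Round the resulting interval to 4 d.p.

f(1.370000) = -16.332347, f(4.790000) = 101.224339 (opposite signs)
step 1: m = 3.080000, f(m) = 15.427312 > 0 → root in [1.370000, 3.080000]
step 2: m = 2.225000, f(m) = -5.332109 < 0 → root in [2.225000, 3.080000]
step 3: m = 2.652500, f(m) = 3.593318 > 0 → root in [2.225000, 2.652500]

[2.2250, 2.6525]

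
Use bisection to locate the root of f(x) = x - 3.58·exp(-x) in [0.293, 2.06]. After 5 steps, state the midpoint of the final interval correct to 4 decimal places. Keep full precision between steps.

f(0.293000) = -2.377759, f(2.060000) = 1.603715 (opposite signs)
step 1: m = 1.176500, f(m) = 0.072585 > 0 → root in [0.293000, 1.176500]
step 2: m = 0.734750, f(m) = -0.982309 < 0 → root in [0.734750, 1.176500]
step 3: m = 0.955625, f(m) = -0.421142 < 0 → root in [0.955625, 1.176500]
step 4: m = 1.066063, f(m) = -0.166753 < 0 → root in [1.066063, 1.176500]
step 5: m = 1.121281, f(m) = -0.045305 < 0 → root in [1.121281, 1.176500]
Midpoint of [1.121281, 1.176500] = 1.148891

1.1489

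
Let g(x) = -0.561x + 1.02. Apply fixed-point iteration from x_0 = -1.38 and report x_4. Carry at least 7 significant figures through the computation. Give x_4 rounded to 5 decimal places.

0.45202

x_1 = g(-1.380000) = 1.794180
x_2 = g(1.794180) = 0.013465
x_3 = g(0.013465) = 1.012446
x_4 = g(1.012446) = 0.452018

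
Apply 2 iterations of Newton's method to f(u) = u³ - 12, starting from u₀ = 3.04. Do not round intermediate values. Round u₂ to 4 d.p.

Newton update: u ← u − f(u)/f'(u).
f'(u) = 3u²
u_0 = 3.040000: f = 16.094464, f' = 27.724800 → u_1 = 3.040000 - (16.094464)/(27.724800) = 2.459492
u_1 = 2.459492: f = 2.877718, f' = 18.147305 → u_2 = 2.459492 - (2.877718)/(18.147305) = 2.300917

2.3009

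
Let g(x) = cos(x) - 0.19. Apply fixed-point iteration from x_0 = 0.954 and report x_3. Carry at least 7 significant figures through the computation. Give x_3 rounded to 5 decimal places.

x_1 = g(0.954000) = 0.388425
x_2 = g(0.388425) = 0.735507
x_3 = g(0.735507) = 0.551491

0.55149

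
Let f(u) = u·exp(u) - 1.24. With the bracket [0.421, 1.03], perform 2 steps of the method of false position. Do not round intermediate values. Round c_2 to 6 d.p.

f(0.421000) = -0.598613, f(1.030000) = 1.645098
step 1: c = 0.583479, f(c) = -0.194253 < 0 → new bracket [0.583479, 1.030000]
step 2: c = 0.630636, f(c) = -0.055159 < 0 → new bracket [0.630636, 1.030000]

0.630636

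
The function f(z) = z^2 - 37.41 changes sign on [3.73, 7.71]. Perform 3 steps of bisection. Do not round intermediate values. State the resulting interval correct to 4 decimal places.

[5.7200, 6.2175]

f(3.730000) = -23.497100, f(7.710000) = 22.034100 (opposite signs)
step 1: m = 5.720000, f(m) = -4.691600 < 0 → root in [5.720000, 7.710000]
step 2: m = 6.715000, f(m) = 7.681225 > 0 → root in [5.720000, 6.715000]
step 3: m = 6.217500, f(m) = 1.247306 > 0 → root in [5.720000, 6.217500]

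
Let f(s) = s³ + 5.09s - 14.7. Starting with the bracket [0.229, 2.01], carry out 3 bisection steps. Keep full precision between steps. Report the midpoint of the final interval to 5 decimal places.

f(0.229000) = -13.522381, f(2.010000) = 3.651501 (opposite signs)
step 1: m = 1.119500, f(m) = -7.598698 < 0 → root in [1.119500, 2.010000]
step 2: m = 1.564750, f(m) = -2.904222 < 0 → root in [1.564750, 2.010000]
step 3: m = 1.787375, f(m) = 0.107882 > 0 → root in [1.564750, 1.787375]
Midpoint of [1.564750, 1.787375] = 1.676063

1.67606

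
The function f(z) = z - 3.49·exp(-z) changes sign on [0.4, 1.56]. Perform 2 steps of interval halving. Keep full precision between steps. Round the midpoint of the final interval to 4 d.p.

f(0.400000) = -1.939417, f(1.560000) = 0.826625 (opposite signs)
step 1: m = 0.980000, f(m) = -0.329836 < 0 → root in [0.980000, 1.560000]
step 2: m = 1.270000, f(m) = 0.289898 > 0 → root in [0.980000, 1.270000]
Midpoint of [0.980000, 1.270000] = 1.125000

1.1250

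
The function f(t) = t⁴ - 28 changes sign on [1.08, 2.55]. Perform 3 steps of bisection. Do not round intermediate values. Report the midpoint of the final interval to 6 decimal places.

f(1.080000) = -26.639511, f(2.550000) = 14.282506 (opposite signs)
step 1: m = 1.815000, f(m) = -17.148082 < 0 → root in [1.815000, 2.550000]
step 2: m = 2.182500, f(m) = -5.310914 < 0 → root in [2.182500, 2.550000]
step 3: m = 2.366250, f(m) = 3.350358 > 0 → root in [2.182500, 2.366250]
Midpoint of [2.182500, 2.366250] = 2.274375

2.274375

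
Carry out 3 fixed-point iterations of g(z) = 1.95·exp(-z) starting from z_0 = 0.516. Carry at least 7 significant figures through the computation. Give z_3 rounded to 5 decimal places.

z_1 = g(0.516000) = 1.163962
z_2 = g(1.163962) = 0.608881
z_3 = g(0.608881) = 1.060720

1.06072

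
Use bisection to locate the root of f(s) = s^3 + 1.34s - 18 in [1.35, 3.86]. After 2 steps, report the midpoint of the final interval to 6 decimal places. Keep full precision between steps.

2.291250

f(1.350000) = -13.730625, f(3.860000) = 44.684856 (opposite signs)
step 1: m = 2.605000, f(m) = 3.168295 > 0 → root in [1.350000, 2.605000]
step 2: m = 1.977500, f(m) = -7.617124 < 0 → root in [1.977500, 2.605000]
Midpoint of [1.977500, 2.605000] = 2.291250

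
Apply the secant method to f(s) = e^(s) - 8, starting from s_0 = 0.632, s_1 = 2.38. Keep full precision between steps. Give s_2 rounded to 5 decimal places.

f(s_0) = -6.118630, f(s_1) = 2.804903
s_2 = 2.380000 - (2.804903)·(2.380000 - 0.632000)/(2.804903 - (-6.118630)) = 1.830557; f(s_2) = -1.762638

1.83056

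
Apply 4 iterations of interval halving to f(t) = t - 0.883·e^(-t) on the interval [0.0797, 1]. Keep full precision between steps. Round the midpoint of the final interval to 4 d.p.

f(0.079700) = -0.735656, f(1.000000) = 0.675162 (opposite signs)
step 1: m = 0.539850, f(m) = 0.025206 > 0 → root in [0.079700, 0.539850]
step 2: m = 0.309775, f(m) = -0.338004 < 0 → root in [0.309775, 0.539850]
step 3: m = 0.424812, f(m) = -0.152574 < 0 → root in [0.424812, 0.539850]
step 4: m = 0.482331, f(m) = -0.062782 < 0 → root in [0.482331, 0.539850]
Midpoint of [0.482331, 0.539850] = 0.511091

0.5111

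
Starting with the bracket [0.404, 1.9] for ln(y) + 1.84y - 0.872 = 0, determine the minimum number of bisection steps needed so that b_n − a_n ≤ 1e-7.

Initial width b − a = 1.9 − 0.404 = 1.496000.
After n steps the width is (b−a)/2^n; need (b−a)/2^n ≤ 1e-7.
So n ≥ log₂(1.496000/1e-7) = log₂(14960000.0000) ≈ 23.8346.
Hence n = 24.

24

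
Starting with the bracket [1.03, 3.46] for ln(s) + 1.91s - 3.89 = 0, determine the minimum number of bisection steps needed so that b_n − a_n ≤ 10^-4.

Initial width b − a = 3.46 − 1.03 = 2.430000.
After n steps the width is (b−a)/2^n; need (b−a)/2^n ≤ 10^-4.
So n ≥ log₂(2.430000/10^-4) = log₂(24300.0000) ≈ 14.5687.
Hence n = 15.

15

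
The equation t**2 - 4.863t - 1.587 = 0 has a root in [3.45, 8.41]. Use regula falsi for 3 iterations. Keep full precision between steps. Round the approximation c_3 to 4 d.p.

False-position update: c = (a·f(b) − b·f(a))/(f(b) − f(a)); replace the endpoint whose sign matches f(c).
f(3.450000) = -6.461850, f(8.410000) = 28.243270
step 1: c = 4.373517, f(c) = -3.727761 < 0 → new bracket [4.373517, 8.410000]
step 2: c = 4.844163, f(c) = -1.678247 < 0 → new bracket [4.844163, 8.410000]
step 3: c = 5.044165, f(c) = -0.673173 < 0 → new bracket [5.044165, 8.410000]

5.0442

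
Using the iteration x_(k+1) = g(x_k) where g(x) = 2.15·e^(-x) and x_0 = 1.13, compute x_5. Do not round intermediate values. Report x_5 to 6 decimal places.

0.766747

x_1 = g(1.130000) = 0.694522
x_2 = g(0.694522) = 1.073524
x_3 = g(1.073524) = 0.734874
x_4 = g(0.734874) = 1.031066
x_5 = g(1.031066) = 0.766747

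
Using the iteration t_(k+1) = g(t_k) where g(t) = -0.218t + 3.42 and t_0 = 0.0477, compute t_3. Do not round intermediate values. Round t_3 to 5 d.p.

t_1 = g(0.047700) = 3.409601
t_2 = g(3.409601) = 2.676707
t_3 = g(2.676707) = 2.836478

2.83648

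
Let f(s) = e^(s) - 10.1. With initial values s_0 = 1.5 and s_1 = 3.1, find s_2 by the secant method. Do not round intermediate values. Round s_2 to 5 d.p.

f(s_0) = -5.618311, f(s_1) = 12.097951
s_2 = 3.100000 - (12.097951)·(3.100000 - 1.500000)/(12.097951 - (-5.618311)) = 2.007404; f(s_2) = -2.656034

2.00740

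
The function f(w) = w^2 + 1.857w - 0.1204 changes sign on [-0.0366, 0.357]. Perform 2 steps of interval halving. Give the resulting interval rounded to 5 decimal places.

f(-0.036600) = -0.187027, f(0.357000) = 0.669998 (opposite signs)
step 1: m = 0.160200, f(m) = 0.202755 > 0 → root in [-0.036600, 0.160200]
step 2: m = 0.061800, f(m) = -0.001818 < 0 → root in [0.061800, 0.160200]

[0.06180, 0.16020]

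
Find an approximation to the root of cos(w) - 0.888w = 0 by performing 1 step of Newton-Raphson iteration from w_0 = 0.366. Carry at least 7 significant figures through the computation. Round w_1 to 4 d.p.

0.8546

f'(w) = -sin(w) - 0.888
w_0 = 0.366000: f = 0.608758, f' = -1.245883 → w_1 = 0.366000 - (0.608758)/(-1.245883) = 0.854616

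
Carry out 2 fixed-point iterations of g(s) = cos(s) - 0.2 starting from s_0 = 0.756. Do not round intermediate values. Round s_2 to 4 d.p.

0.6640

s_1 = g(0.756000) = 0.527586
s_2 = g(0.527586) = 0.664025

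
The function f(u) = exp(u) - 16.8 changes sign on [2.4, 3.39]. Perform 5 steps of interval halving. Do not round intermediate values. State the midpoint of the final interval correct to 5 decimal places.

2.81766

f(2.400000) = -5.776824, f(3.390000) = 12.865952 (opposite signs)
step 1: m = 2.895000, f(m) = 1.283501 > 0 → root in [2.400000, 2.895000]
step 2: m = 2.647500, f(m) = -2.681302 < 0 → root in [2.647500, 2.895000]
step 3: m = 2.771250, f(m) = -0.821405 < 0 → root in [2.771250, 2.895000]
step 4: m = 2.833125, f(m) = 0.198498 > 0 → root in [2.771250, 2.833125]
step 5: m = 2.802188, f(m) = -0.319341 < 0 → root in [2.802188, 2.833125]
Midpoint of [2.802188, 2.833125] = 2.817656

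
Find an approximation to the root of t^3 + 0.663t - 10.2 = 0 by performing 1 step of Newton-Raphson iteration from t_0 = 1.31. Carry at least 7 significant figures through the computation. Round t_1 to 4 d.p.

2.5289

f'(t) = 3t^2 + 0.663
t_0 = 1.310000: f = -7.083379, f' = 5.811300 → t_1 = 1.310000 - (-7.083379)/(5.811300) = 2.528897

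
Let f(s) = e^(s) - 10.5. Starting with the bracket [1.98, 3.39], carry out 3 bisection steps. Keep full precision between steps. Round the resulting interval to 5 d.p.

f(1.980000) = -3.257257, f(3.390000) = 19.165952 (opposite signs)
step 1: m = 2.685000, f(m) = 4.158201 > 0 → root in [1.980000, 2.685000]
step 2: m = 2.332500, f(m) = -0.196331 < 0 → root in [2.332500, 2.685000]
step 3: m = 2.508750, f(m) = 1.789559 > 0 → root in [2.332500, 2.508750]

[2.33250, 2.50875]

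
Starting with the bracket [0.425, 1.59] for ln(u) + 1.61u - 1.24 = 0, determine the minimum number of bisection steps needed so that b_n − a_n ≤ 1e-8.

27

Initial width b − a = 1.59 − 0.425 = 1.165000.
After n steps the width is (b−a)/2^n; need (b−a)/2^n ≤ 1e-8.
So n ≥ log₂(1.165000/1e-8) = log₂(116500000.0000) ≈ 26.7958.
Hence n = 27.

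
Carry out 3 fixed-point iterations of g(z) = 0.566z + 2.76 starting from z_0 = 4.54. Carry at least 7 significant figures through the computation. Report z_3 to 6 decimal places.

6.029542

z_1 = g(4.540000) = 5.329640
z_2 = g(5.329640) = 5.776576
z_3 = g(5.776576) = 6.029542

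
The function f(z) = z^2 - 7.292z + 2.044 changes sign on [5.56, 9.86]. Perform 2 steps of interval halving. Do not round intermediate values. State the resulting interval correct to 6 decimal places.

f(5.560000) = -7.585920, f(9.860000) = 27.364480 (opposite signs)
step 1: m = 7.710000, f(m) = 5.266780 > 0 → root in [5.560000, 7.710000]
step 2: m = 6.635000, f(m) = -2.315195 < 0 → root in [6.635000, 7.710000]

[6.635000, 7.710000]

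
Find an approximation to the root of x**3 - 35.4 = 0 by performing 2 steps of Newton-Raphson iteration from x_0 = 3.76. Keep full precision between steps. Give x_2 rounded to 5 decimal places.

f'(x) = 3x**2
x_0 = 3.760000: f = 17.757376, f' = 42.412800 → x_1 = 3.760000 - (17.757376)/(42.412800) = 3.341320
x_1 = 3.341320: f = 1.903910, f' = 33.493265 → x_2 = 3.341320 - (1.903910)/(33.493265) = 3.284476

3.28448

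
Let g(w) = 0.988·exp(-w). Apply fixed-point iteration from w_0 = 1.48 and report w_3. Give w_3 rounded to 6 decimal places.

w_1 = g(1.480000) = 0.224906
w_2 = g(0.224906) = 0.789008
w_3 = g(0.789008) = 0.448844

0.448844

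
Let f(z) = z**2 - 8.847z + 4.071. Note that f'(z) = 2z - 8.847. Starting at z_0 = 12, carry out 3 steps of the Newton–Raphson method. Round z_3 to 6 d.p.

8.360827

Newton update: z ← z − f(z)/f'(z).
z_0 = 12.000000: f = 41.907000, f' = 15.153000 → z_1 = 12.000000 - (41.907000)/(15.153000) = 9.234409
z_1 = 9.234409: f = 7.648493, f' = 9.621818 → z_2 = 9.234409 - (7.648493)/(9.621818) = 8.439498
z_2 = 8.439498: f = 0.631884, f' = 8.031995 → z_3 = 8.439498 - (0.631884)/(8.031995) = 8.360827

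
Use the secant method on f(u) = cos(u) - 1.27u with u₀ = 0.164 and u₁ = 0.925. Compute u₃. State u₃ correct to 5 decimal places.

0.63248

Secant update: u_(k+1) = u_k − f(u_k)·(u_k − u_(k-1))/(f(u_k) − f(u_(k-1))).
f(u_0) = 0.778302, f(u_1) = -0.572915
u_2 = 0.925000 - (-0.572915)·(0.925000 - 0.164000)/(-0.572915 - (0.778302)) = 0.602336; f(u_2) = 0.059047
u_3 = 0.602336 - (0.059047)·(0.602336 - 0.925000)/(0.059047 - (-0.572915)) = 0.632484; f(u_3) = 0.003306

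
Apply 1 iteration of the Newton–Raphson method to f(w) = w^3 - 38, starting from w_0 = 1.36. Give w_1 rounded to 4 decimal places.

f'(w) = 3w^2
w_0 = 1.360000: f = -35.484544, f' = 5.548800 → w_1 = 1.360000 - (-35.484544)/(5.548800) = 7.754994

7.7550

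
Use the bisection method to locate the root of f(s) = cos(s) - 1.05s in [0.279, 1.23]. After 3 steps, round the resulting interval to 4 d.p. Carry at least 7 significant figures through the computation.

f(0.279000) = 0.668381, f(1.230000) = -0.957262 (opposite signs)
step 1: m = 0.754500, f(m) = -0.063611 < 0 → root in [0.279000, 0.754500]
step 2: m = 0.516750, f(m) = 0.326842 > 0 → root in [0.516750, 0.754500]
step 3: m = 0.635625, f(m) = 0.137295 > 0 → root in [0.635625, 0.754500]

[0.6356, 0.7545]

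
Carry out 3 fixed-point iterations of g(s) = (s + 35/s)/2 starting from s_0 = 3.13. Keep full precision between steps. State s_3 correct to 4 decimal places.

5.9170

s_1 = g(3.130000) = 7.156054
s_2 = g(7.156054) = 6.023509
s_3 = g(6.023509) = 5.917038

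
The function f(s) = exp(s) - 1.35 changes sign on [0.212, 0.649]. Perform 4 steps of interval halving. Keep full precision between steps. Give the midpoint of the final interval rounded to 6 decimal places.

0.307594

f(0.212000) = -0.113852, f(0.649000) = 0.563626 (opposite signs)
step 1: m = 0.430500, f(m) = 0.188026 > 0 → root in [0.212000, 0.430500]
step 2: m = 0.321250, f(m) = 0.028850 > 0 → root in [0.212000, 0.321250]
step 3: m = 0.266625, f(m) = -0.044449 < 0 → root in [0.266625, 0.321250]
step 4: m = 0.293937, f(m) = -0.008300 < 0 → root in [0.293937, 0.321250]
Midpoint of [0.293937, 0.321250] = 0.307594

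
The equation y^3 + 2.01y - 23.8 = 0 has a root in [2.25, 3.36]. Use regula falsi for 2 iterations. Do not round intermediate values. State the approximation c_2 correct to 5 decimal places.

2.62471

False-position update: c = (a·f(b) − b·f(a))/(f(b) − f(a)); replace the endpoint whose sign matches f(c).
f(2.250000) = -7.886875, f(3.360000) = 20.886656
step 1: c = 2.554253, f(c) = -2.001474 < 0 → new bracket [2.554253, 3.360000]
step 2: c = 2.624712, f(c) = -0.442386 < 0 → new bracket [2.624712, 3.360000]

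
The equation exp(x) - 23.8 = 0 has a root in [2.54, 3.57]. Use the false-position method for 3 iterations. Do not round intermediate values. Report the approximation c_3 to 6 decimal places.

False-position update: c = (a·f(b) − b·f(a))/(f(b) − f(a)); replace the endpoint whose sign matches f(c).
f(2.540000) = -11.120329, f(3.570000) = 11.716593
step 1: c = 3.041554, f(c) = -2.862255 < 0 → new bracket [3.041554, 3.570000]
step 2: c = 3.145303, f(c) = -0.573287 < 0 → new bracket [3.145303, 3.570000]
step 3: c = 3.165114, f(c) = -0.108557 < 0 → new bracket [3.165114, 3.570000]

3.165114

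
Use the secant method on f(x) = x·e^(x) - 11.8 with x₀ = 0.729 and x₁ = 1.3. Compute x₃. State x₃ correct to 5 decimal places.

f(x_0) = -10.288778, f(x_1) = -7.029914
x_2 = 1.300000 - (-7.029914)·(1.300000 - 0.729000)/(-7.029914 - (-10.288778)) = 2.531742; f(x_2) = 20.037673
x_3 = 2.531742 - (20.037673)·(2.531742 - 1.300000)/(20.037673 - (-7.029914)) = 1.619905; f(x_3) = -3.615257

1.61990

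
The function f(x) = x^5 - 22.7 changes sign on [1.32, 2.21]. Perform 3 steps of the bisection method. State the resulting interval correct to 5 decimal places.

[1.76500, 1.87625]

f(1.320000) = -18.692536, f(2.210000) = 30.018297 (opposite signs)
step 1: m = 1.765000, f(m) = -5.571334 < 0 → root in [1.765000, 2.210000]
step 2: m = 1.987500, f(m) = 8.312422 > 0 → root in [1.765000, 1.987500]
step 3: m = 1.876250, f(m) = 0.551637 > 0 → root in [1.765000, 1.876250]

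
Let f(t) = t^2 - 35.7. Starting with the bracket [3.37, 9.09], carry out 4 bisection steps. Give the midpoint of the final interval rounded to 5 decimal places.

f(3.370000) = -24.343100, f(9.090000) = 46.928100 (opposite signs)
step 1: m = 6.230000, f(m) = 3.112900 > 0 → root in [3.370000, 6.230000]
step 2: m = 4.800000, f(m) = -12.660000 < 0 → root in [4.800000, 6.230000]
step 3: m = 5.515000, f(m) = -5.284775 < 0 → root in [5.515000, 6.230000]
step 4: m = 5.872500, f(m) = -1.213744 < 0 → root in [5.872500, 6.230000]
Midpoint of [5.872500, 6.230000] = 6.051250

6.05125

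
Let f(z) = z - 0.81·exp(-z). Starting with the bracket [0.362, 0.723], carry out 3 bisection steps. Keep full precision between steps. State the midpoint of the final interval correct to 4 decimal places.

f(0.362000) = -0.201989, f(0.723000) = 0.329912 (opposite signs)
step 1: m = 0.542500, f(m) = 0.071653 > 0 → root in [0.362000, 0.542500]
step 2: m = 0.452250, f(m) = -0.063068 < 0 → root in [0.452250, 0.542500]
step 3: m = 0.497375, f(m) = 0.004794 > 0 → root in [0.452250, 0.497375]
Midpoint of [0.452250, 0.497375] = 0.474812

0.4748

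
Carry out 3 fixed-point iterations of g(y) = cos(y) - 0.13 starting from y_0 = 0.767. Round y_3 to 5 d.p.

y_1 = g(0.767000) = 0.589996
y_2 = g(0.589996) = 0.700943
y_3 = g(0.700943) = 0.634234

0.63423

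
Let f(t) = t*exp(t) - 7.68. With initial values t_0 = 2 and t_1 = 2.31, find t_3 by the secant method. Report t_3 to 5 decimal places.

f(t_0) = 7.098112, f(t_1) = 15.591921
t_2 = 2.310000 - (15.591921)·(2.310000 - 2.000000)/(15.591921 - (7.098112)) = 1.740939; f(t_2) = 2.248045
t_3 = 1.740939 - (2.248045)·(1.740939 - 2.310000)/(2.248045 - (15.591921)) = 1.645069; f(t_3) = 0.843709

1.64507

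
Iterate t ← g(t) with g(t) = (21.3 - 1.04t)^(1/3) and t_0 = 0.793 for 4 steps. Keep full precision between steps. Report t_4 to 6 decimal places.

2.647018

t_1 = g(0.793000) = 2.735751
t_2 = g(2.735751) = 2.642631
t_3 = g(2.642631) = 2.647246
t_4 = g(2.647246) = 2.647018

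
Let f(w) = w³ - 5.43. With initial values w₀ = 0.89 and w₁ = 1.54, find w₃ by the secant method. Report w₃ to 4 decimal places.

f(w_0) = -4.725031, f(w_1) = -1.777736
w_2 = 1.540000 - (-1.777736)·(1.540000 - 0.890000)/(-1.777736 - (-4.725031)) = 1.932064; f(w_2) = 1.782147
w_3 = 1.932064 - (1.782147)·(1.932064 - 1.540000)/(1.782147 - (-1.777736)) = 1.735789; f(w_3) = -0.200130

1.7358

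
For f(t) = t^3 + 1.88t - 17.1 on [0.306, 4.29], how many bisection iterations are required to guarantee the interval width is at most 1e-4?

Initial width b − a = 4.29 − 0.306 = 3.984000.
After n steps the width is (b−a)/2^n; need (b−a)/2^n ≤ 1e-4.
So n ≥ log₂(3.984000/1e-4) = log₂(39840.0000) ≈ 15.2819.
Hence n = 16.

16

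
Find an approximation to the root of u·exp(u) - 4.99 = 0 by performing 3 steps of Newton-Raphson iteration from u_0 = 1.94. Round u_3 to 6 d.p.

f'(u) = (u + 1)·exp(u)
u_0 = 1.940000: f = 8.509977, f' = 20.458728 → u_1 = 1.940000 - (8.509977)/(20.458728) = 1.524042
u_1 = 1.524042: f = 2.006483, f' = 11.587225 → u_2 = 1.524042 - (2.006483)/(11.587225) = 1.350878
u_2 = 1.350878: f = 0.225492, f' = 9.076307 → u_3 = 1.350878 - (0.225492)/(9.076307) = 1.326034

1.326034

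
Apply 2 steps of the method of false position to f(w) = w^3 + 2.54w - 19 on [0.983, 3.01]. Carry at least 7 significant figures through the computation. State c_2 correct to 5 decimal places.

f(0.983000) = -15.553318, f(3.010000) = 15.916301
step 1: c = 1.984810, f(c) = -6.139483 < 0 → new bracket [1.984810, 3.010000]
step 2: c = 2.270183, f(c) = -1.533815 < 0 → new bracket [2.270183, 3.010000]

2.27018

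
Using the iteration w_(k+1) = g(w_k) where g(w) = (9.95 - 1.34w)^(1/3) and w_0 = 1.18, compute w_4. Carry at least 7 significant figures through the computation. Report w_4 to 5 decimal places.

w_1 = g(1.180000) = 2.030273
w_2 = g(2.030273) = 1.933607
w_3 = g(1.933607) = 1.945087
w_4 = g(1.945087) = 1.943730

1.94373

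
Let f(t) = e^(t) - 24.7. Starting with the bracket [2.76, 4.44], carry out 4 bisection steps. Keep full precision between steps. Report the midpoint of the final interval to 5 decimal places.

3.23250

f(2.760000) = -8.900157, f(4.440000) = 60.074942 (opposite signs)
step 1: m = 3.600000, f(m) = 11.898234 > 0 → root in [2.760000, 3.600000]
step 2: m = 3.180000, f(m) = -0.653246 < 0 → root in [3.180000, 3.600000]
step 3: m = 3.390000, f(m) = 4.965952 > 0 → root in [3.180000, 3.390000]
step 4: m = 3.285000, f(m) = 2.008984 > 0 → root in [3.180000, 3.285000]
Midpoint of [3.180000, 3.285000] = 3.232500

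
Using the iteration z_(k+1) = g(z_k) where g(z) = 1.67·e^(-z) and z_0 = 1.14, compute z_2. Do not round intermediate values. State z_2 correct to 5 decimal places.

0.97895

z_1 = g(1.140000) = 0.534098
z_2 = g(0.534098) = 0.978951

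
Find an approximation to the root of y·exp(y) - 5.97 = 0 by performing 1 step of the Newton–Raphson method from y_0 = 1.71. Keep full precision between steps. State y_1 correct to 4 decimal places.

1.4774

Newton update: y ← y − f(y)/f'(y).
f'(y) = (y + 1)·exp(y)
y_0 = 1.710000: f = 3.484524, f' = 14.983486 → y_1 = 1.710000 - (3.484524)/(14.983486) = 1.477442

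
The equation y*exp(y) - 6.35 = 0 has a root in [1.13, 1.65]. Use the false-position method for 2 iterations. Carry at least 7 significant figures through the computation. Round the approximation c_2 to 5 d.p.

1.46038

False-position update: c = (a·f(b) − b·f(a))/(f(b) − f(a)); replace the endpoint whose sign matches f(c).
f(1.130000) = -2.851908, f(1.650000) = 2.241517
step 1: c = 1.421158, f(c) = -0.463684 < 0 → new bracket [1.421158, 1.650000]
step 2: c = 1.460383, f(c) = -0.059244 < 0 → new bracket [1.460383, 1.650000]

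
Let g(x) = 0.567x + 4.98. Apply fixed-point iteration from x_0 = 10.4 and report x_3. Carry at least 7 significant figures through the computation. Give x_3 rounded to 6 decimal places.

11.300432

x_1 = g(10.400000) = 10.876800
x_2 = g(10.876800) = 11.147146
x_3 = g(11.147146) = 11.300432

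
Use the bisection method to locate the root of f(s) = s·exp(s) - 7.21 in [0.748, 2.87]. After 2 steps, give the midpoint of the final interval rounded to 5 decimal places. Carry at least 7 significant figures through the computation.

f(0.748000) = -5.629648, f(2.870000) = 43.408242 (opposite signs)
step 1: m = 1.809000, f(m) = 3.832751 > 0 → root in [0.748000, 1.809000]
step 2: m = 1.278500, f(m) = -2.618588 < 0 → root in [1.278500, 1.809000]
Midpoint of [1.278500, 1.809000] = 1.543750

1.54375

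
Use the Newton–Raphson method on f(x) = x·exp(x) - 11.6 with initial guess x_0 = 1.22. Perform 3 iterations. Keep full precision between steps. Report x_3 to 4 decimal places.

f'(x) = (x + 1)·exp(x)
x_0 = 1.220000: f = -7.467631, f' = 7.519557 → x_1 = 1.220000 - (-7.467631)/(7.519557) = 2.213095
x_1 = 2.213095: f = 8.636469, f' = 29.380438 → x_2 = 2.213095 - (8.636469)/(29.380438) = 1.919142
x_2 = 1.919142: f = 1.479152, f' = 19.894257 → x_3 = 1.919142 - (1.479152)/(19.894257) = 1.844791

1.8448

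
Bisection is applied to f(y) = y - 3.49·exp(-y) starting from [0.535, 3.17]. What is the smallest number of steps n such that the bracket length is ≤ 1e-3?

12

Initial width b − a = 3.17 − 0.535 = 2.635000.
After n steps the width is (b−a)/2^n; need (b−a)/2^n ≤ 1e-3.
So n ≥ log₂(2.635000/1e-3) = log₂(2635.0000) ≈ 11.3636.
Hence n = 12.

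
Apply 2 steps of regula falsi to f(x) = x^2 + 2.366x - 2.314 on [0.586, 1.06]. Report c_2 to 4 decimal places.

f(0.586000) = -0.584128, f(1.060000) = 1.317560
step 1: c = 0.731595, f(c) = -0.047814 < 0 → new bracket [0.731595, 1.060000]
step 2: c = 0.743096, f(c) = -0.003645 < 0 → new bracket [0.743096, 1.060000]

0.7431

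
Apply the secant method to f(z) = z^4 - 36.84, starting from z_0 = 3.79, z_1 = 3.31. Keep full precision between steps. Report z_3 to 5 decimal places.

2.60118

f(z_0) = 169.487369, f(z_1) = 83.196127
z_2 = 3.310000 - (83.196127)·(3.310000 - 3.790000)/(83.196127 - (169.487369)) = 2.847217; f(z_2) = 28.877665
z_3 = 2.847217 - (28.877665)·(2.847217 - 3.310000)/(28.877665 - (83.196127)) = 2.601184; f(z_3) = 8.940925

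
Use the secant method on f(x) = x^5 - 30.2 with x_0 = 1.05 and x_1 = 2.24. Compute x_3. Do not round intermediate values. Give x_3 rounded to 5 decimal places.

Secant update: x_(k+1) = x_k − f(x_k)·(x_k − x_(k-1))/(f(x_k) − f(x_(k-1))).
f(x_0) = -28.923718, f(x_1) = 26.194934
x_2 = 2.240000 - (26.194934)·(2.240000 - 1.050000)/(26.194934 - (-28.923718)) = 1.674457; f(x_2) = -17.036544
x_3 = 1.674457 - (-17.036544)·(1.674457 - 2.240000)/(-17.036544 - (26.194934)) = 1.897325; f(x_3) = -5.612849

1.89732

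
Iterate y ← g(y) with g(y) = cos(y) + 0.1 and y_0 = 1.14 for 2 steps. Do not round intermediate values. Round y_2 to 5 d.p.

0.96901

y_1 = g(1.140000) = 0.517595
y_2 = g(0.517595) = 0.969012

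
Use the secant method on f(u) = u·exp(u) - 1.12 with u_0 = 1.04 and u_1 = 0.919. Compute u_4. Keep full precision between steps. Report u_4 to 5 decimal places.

0.61036

f(u_0) = 1.822386, f(u_1) = 1.183733
u_2 = 0.919000 - (1.183733)·(0.919000 - 1.040000)/(1.183733 - (1.822386)) = 0.694728; f(u_2) = 0.271655
u_3 = 0.694728 - (0.271655)·(0.694728 - 0.919000)/(0.271655 - (1.183733)) = 0.627931; f(u_3) = 0.056572
u_4 = 0.627931 - (0.056572)·(0.627931 - 0.694728)/(0.056572 - (0.271655)) = 0.610361; f(u_4) = 0.003734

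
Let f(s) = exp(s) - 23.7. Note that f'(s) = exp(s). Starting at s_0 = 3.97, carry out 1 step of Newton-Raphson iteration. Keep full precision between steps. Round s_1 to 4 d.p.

3.4173

s_0 = 3.970000: f = 29.284531, f' = 52.984531 → s_1 = 3.970000 - (29.284531)/(52.984531) = 3.417300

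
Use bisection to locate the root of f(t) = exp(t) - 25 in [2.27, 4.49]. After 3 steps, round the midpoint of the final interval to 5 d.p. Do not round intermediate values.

3.24125

f(2.270000) = -15.320599, f(4.490000) = 64.121446 (opposite signs)
step 1: m = 3.380000, f(m) = 4.370771 > 0 → root in [2.270000, 3.380000]
step 2: m = 2.825000, f(m) = -8.139055 < 0 → root in [2.825000, 3.380000]
step 3: m = 3.102500, f(m) = -2.746484 < 0 → root in [3.102500, 3.380000]
Midpoint of [3.102500, 3.380000] = 3.241250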